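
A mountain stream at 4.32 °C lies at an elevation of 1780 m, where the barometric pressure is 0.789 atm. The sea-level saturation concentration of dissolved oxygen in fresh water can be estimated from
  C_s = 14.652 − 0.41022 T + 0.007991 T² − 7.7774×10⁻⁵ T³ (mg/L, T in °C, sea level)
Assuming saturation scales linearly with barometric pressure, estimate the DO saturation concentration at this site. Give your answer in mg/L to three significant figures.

C_s ≈ 10.3 mg/L

At sea level: C_s = 14.652 − 0.41022×4.32 + 0.007991×4.32² − 7.7774×10⁻⁵×4.32³ = 13.02 mg/L.
Pressure correction: C_s' = 13.02 × 0.789 = 10.27 mg/L.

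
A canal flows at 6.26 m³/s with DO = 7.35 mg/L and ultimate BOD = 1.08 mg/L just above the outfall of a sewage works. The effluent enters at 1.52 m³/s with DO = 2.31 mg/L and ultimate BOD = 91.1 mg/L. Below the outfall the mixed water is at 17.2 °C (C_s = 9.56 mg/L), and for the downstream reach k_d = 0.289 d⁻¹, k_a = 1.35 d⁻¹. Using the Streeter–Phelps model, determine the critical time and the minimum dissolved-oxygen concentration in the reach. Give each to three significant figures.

Mixed DO = (6.26×7.35 + 1.52×2.31)/(6.26+1.52) = 49.52/7.780 = 6.365 mg/L.
Mixed L₀ = (6.26×1.08 + 1.52×91.1)/(7.780) = 145.2/7.780 = 18.67 mg/L.
Initial deficit D₀ = C_s − DO₀ = 9.56 − 6.365 = 3.195 mg/L.
t_c = (1/1.061) ln[(1.35/0.289)(1 − 3.195×1.061/(0.289×18.67))] = 0.9425 × ln(1.736) = 0.5201 d.
D_c = (0.289/1.35) × 18.67 × e^(−0.289×0.5201) = 0.2141 × 18.67 × 0.8604 = 3.439 mg/L.
Minimum DO = 9.56 − 3.439 = 6.121 mg/L.

t_c ≈ 0.520 d; minimum DO ≈ 6.12 mg/L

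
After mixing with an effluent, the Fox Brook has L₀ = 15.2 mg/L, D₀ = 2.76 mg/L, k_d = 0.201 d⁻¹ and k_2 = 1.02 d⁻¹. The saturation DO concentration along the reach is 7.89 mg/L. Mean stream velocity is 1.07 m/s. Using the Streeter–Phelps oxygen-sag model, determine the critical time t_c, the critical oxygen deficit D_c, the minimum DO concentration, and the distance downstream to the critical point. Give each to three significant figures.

t_c ≈ 0.339 d; D_c ≈ 2.80 mg/L; min DO ≈ 5.09 mg/L; x_c ≈ 31.3 km

At the critical point dD/dt = 0, so k_d L₀ e^(−k_d t) = k_2 D. Substituting D(t) from the Streeter–Phelps equation and solving for t gives
t_c = ln[(k_2/k_d)(1 − D₀(k_2−k_d)/(k_d L₀))] / (k_2−k_d).
Here k_2−k_d = 0.8190 d⁻¹ and 1 − D₀(k_2−k_d)/(k_d L₀) = 1 − 2.76×0.8190/(0.201×15.2) = 0.2601, so
t_c = ln(5.075 × 0.2601) / 0.8190 = 0.2777 / 0.8190 = 0.3391 d.
L(t_c) = L₀ e^(−k_d t_c) = 15.2 × 0.9341 = 14.20 mg/L, and at the critical point k_2 D_c = k_d L, so D_c = (0.201/1.02) × 14.20 = 2.798 mg/L.
Minimum DO = C_s − D_c = 7.89 − 2.798 = 5.092 mg/L.
x_c = v t_c = 1.07 m/s × 0.3391 d × 86400 s/d = 31350 m ≈ 31.3 km.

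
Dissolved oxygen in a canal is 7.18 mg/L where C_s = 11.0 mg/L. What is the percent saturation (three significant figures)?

% saturation = C/C_s × 100 = 7.18/11.0 × 100 = 65.3 %.

65.3 % saturation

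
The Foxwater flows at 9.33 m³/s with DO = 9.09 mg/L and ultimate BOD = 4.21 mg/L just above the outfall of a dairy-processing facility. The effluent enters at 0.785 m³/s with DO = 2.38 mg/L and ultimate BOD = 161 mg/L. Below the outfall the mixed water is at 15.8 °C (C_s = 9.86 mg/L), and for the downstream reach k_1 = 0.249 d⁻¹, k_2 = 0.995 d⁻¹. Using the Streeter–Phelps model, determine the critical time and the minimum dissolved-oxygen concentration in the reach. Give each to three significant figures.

Mixed DO = (9.33×9.09 + 0.785×2.38)/(9.33+0.785) = 86.68/10.12 = 8.569 mg/L.
Mixed L₀ = (9.33×4.21 + 0.785×161)/(10.12) = 165.7/10.12 = 16.38 mg/L.
Initial deficit D₀ = C_s − DO₀ = 9.86 − 8.569 = 1.291 mg/L.
t_c = (1/0.7460) ln[(0.995/0.249)(1 − 1.291×0.7460/(0.249×16.38))] = 1.340 × ln(3.052) = 1.496 d.
D_c = (0.249/0.995) × 16.38 × e^(−0.249×1.496) = 0.2503 × 16.38 × 0.6890 = 2.824 mg/L.
Minimum DO = 9.86 − 2.824 = 7.036 mg/L.

t_c ≈ 1.50 d; minimum DO ≈ 7.04 mg/L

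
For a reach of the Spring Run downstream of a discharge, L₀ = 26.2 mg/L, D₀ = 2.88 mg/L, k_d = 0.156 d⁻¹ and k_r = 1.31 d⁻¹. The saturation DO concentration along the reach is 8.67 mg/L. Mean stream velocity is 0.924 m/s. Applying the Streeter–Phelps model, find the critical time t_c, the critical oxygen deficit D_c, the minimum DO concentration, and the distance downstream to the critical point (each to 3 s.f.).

t_c = [1/(k_r−k_d)] ln[(k_r/k_d)(1 − D₀(k_r−k_d)/(k_d L₀))]
= [1/(1.31−0.156)] ln[(1.31/0.156)(1 − 2.88×1.154/(0.156×26.2))]
= (1/1.154) ln[8.397 × 0.1868] = 0.8666 × ln(1.569) = 0.8666 × 0.4505 = 0.3903 d.
L(t_c) = L₀ e^(−k_d t_c) = 26.2 × 0.9409 = 24.65 mg/L, and at the critical point k_r D_c = k_d L, so D_c = (0.156/1.31) × 24.65 = 2.936 mg/L.
Minimum DO = C_s − D_c = 8.67 − 2.936 = 5.734 mg/L.
x_c = v t_c = 0.924 m/s × 0.3903 d × 86400 s/d = 31160 m ≈ 31.2 km.

t_c ≈ 0.390 d; D_c ≈ 2.94 mg/L; min DO ≈ 5.73 mg/L; x_c ≈ 31.2 km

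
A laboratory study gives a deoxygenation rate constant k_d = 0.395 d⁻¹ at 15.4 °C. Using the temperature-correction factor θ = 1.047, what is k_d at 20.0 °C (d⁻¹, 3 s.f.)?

k_d(T₂) = k_d(T₁) · θ^(T₂−T₁) = 0.395 × 1.047^(20.0−15.4)
= 0.395 × 1.047^4.60 = 0.395 × 1.235 = 0.4879 d⁻¹.

k_d ≈ 0.488 d⁻¹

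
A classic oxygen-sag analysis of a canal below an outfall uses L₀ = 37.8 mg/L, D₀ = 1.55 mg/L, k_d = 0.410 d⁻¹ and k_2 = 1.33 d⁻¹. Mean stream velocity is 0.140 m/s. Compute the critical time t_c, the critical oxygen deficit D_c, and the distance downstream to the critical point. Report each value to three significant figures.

t_c ≈ 1.17 d; D_c ≈ 7.20 mg/L; x_c ≈ 14.2 km

With k_2/k_d = 3.244 and 1 − D₀(k_2−k_d)/(k_d L₀) = 0.9080,
t_c = ln(3.244 × 0.9080) / (1.33 − 0.410) = ln(2.945) / 0.9200 = 1.080/0.9200 = 1.174 d.
L(t_c) = L₀ e^(−k_d t_c) = 37.8 × 0.6179 = 23.36 mg/L, and at the critical point k_2 D_c = k_d L, so D_c = (0.410/1.33) × 23.36 = 7.200 mg/L.
x_c = v t_c = 0.140 m/s × 1.174 d × 86400 s/d = 14200 m ≈ 14.2 km.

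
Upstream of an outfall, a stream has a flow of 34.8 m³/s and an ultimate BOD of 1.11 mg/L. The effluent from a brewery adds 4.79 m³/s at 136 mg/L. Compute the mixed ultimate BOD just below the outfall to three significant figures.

Flow-weighted mixing: C = (Q_r C_r + Q_w C_w)/(Q_r + Q_w)
= (34.8×1.11 + 4.79×136)/(34.8 + 4.79) = 690.1/39.59 = 17.43 mg/L.

17.4 mg/L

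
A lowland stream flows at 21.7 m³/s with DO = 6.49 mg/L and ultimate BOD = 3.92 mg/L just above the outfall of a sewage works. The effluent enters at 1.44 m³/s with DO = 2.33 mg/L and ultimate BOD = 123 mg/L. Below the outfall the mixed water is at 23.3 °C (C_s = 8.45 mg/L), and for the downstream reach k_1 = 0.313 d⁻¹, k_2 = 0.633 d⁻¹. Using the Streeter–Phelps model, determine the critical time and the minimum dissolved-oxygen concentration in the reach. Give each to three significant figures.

t_c ≈ 1.50 d; minimum DO ≈ 4.95 mg/L

Mixed DO = (21.7×6.49 + 1.44×2.33)/(21.7+1.44) = 144.2/23.14 = 6.231 mg/L.
Mixed L₀ = (21.7×3.92 + 1.44×123)/(23.14) = 262.2/23.14 = 11.33 mg/L.
Initial deficit D₀ = C_s − DO₀ = 8.45 − 6.231 = 2.219 mg/L.
t_c = (1/0.3200) ln[(0.633/0.313)(1 − 2.219×0.3200/(0.313×11.33))] = 3.125 × ln(1.617) = 1.503 d.
D_c = (0.313/0.633) × 11.33 × e^(−0.313×1.503) = 0.4945 × 11.33 × 0.6248 = 3.500 mg/L.
Minimum DO = 8.45 − 3.500 = 4.950 mg/L.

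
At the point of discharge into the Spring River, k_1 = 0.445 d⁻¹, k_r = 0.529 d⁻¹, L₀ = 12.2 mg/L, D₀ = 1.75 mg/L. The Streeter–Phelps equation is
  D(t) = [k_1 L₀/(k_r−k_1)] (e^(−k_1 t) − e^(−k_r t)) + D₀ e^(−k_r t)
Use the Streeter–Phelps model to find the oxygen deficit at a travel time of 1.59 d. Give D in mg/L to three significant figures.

k_1 L₀/(k_r−k_1) = 0.445×12.2/(0.529−0.445) = 5.429/0.08400 = 64.63 mg/L.
e^(−k_1 t) = e^(−0.445×1.590) = 0.4929; e^(−k_r t) = e^(−0.529×1.590) = 0.4312.
D = 64.63 × (0.4929 − 0.4312) + 1.75 × 0.4312 = 3.982 + 0.7547 = 4.737 mg/L.

D ≈ 4.74 mg/L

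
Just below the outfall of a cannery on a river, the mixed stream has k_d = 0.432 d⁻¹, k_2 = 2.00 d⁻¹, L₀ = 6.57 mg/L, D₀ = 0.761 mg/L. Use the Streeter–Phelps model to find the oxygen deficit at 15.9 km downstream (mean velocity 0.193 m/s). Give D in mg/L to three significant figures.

D ≈ 1.04 mg/L

Travel time t = x/v = 15.9 km / (0.193 m/s) = 15900 m / 0.193 m/s = 82380 s = 0.9535 d.
k_d L₀/(k_2−k_d) = 0.432×6.57/(2.00−0.432) = 2.838/1.568 = 1.810 mg/L.
e^(−k_d t) = e^(−0.432×0.9535) = 0.6624; e^(−k_2 t) = e^(−2.00×0.9535) = 0.1485.
D = 1.810 × (0.6624 − 0.1485) + 0.761 × 0.1485 = 0.9301 + 0.1130 = 1.043 mg/L.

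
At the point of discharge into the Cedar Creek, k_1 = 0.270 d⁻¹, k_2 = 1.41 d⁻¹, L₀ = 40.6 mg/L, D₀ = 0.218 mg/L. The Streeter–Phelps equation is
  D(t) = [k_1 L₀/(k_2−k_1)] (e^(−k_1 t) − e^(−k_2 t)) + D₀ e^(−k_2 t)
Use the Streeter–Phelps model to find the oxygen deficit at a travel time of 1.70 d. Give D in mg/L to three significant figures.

D ≈ 5.22 mg/L

k_1 L₀/(k_2−k_1) = 0.270×40.6/(1.41−0.270) = 10.96/1.140 = 9.616 mg/L.
e^(−k_1 t) = e^(−0.270×1.700) = 0.6319; e^(−k_2 t) = e^(−1.41×1.700) = 0.09099.
D = 9.616 × (0.6319 − 0.09099) + 0.218 × 0.09099 = 5.201 + 0.01984 = 5.221 mg/L.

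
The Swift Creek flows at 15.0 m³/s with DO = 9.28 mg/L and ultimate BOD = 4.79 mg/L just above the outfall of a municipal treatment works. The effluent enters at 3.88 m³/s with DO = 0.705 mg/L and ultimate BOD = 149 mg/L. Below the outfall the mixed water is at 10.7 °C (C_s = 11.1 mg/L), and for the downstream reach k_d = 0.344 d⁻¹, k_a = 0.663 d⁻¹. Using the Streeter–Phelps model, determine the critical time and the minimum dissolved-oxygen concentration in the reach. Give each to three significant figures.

Mixed DO = (15.0×9.28 + 3.88×0.705)/(15.0+3.88) = 141.9/18.88 = 7.518 mg/L.
Mixed L₀ = (15.0×4.79 + 3.88×149)/(18.88) = 650.0/18.88 = 34.43 mg/L.
Initial deficit D₀ = C_s − DO₀ = 11.1 − 7.518 = 3.582 mg/L.
t_c = (1/0.3190) ln[(0.663/0.344)(1 − 3.582×0.3190/(0.344×34.43))] = 3.135 × ln(1.741) = 1.739 d.
D_c = (0.344/0.663) × 34.43 × e^(−0.344×1.739) = 0.5189 × 34.43 × 0.5498 = 9.821 mg/L.
Minimum DO = 11.1 − 9.821 = 1.279 mg/L.

t_c ≈ 1.74 d; minimum DO ≈ 1.28 mg/L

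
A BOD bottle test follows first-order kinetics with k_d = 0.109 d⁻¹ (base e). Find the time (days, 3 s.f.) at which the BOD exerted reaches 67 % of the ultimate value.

y/L₀ = 1 − e^(−k_d t) = 0.67 ⇒ e^(−k_d t) = 0.330
t = −ln(0.330) / 0.109 = 1.109 / 0.109 = 10.17 d.

t ≈ 10.2 d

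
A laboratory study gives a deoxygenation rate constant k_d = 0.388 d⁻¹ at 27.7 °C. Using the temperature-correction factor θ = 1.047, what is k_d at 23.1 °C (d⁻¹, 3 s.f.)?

k_d ≈ 0.314 d⁻¹

k_d(T₂) = k_d(T₁) · θ^(T₂−T₁) = 0.388 × 1.047^(23.1−27.7)
= 0.388 × 1.047^-4.60 = 0.388 × 0.8096 = 0.3141 d⁻¹.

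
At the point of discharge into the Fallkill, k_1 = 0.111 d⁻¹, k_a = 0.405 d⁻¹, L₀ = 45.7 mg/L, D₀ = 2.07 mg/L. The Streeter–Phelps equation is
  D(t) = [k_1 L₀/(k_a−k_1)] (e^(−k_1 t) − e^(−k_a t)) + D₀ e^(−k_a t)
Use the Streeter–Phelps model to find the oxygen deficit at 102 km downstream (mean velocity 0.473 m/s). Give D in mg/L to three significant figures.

D ≈ 7.55 mg/L

Travel time t = x/v = 102 km / (0.473 m/s) = 102000 m / 0.473 m/s = 215600 s = 2.496 d.
k_1 L₀/(k_a−k_1) = 0.111×45.7/(0.405−0.111) = 5.073/0.2940 = 17.25 mg/L.
e^(−k_1 t) = e^(−0.111×2.496) = 0.7580; e^(−k_a t) = e^(−0.405×2.496) = 0.3639.
D = 17.25 × (0.7580 − 0.3639) + 2.07 × 0.3639 = 6.800 + 0.7533 = 7.553 mg/L.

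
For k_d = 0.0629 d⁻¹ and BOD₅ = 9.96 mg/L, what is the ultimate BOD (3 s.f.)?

BOD₅ = L₀(1 − e^(−5k_d)) ⇒ L₀ = BOD₅ / (1 − e^(−5×0.0629))
= 9.96 / (1 − 0.7302) = 9.96 / 0.2698 = 36.91 mg/L.

L₀ ≈ 36.9 mg/L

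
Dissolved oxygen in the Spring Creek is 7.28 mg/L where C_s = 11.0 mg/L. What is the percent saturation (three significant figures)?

% saturation = C/C_s × 100 = 7.28/11.0 × 100 = 66.2 %.

66.2 % saturation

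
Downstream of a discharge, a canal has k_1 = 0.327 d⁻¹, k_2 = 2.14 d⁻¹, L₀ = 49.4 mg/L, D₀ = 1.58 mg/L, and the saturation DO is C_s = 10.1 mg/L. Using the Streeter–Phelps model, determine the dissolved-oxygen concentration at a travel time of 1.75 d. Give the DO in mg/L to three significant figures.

DO ≈ 5.25 mg/L

k_1 L₀/(k_2−k_1) = 0.327×49.4/(2.14−0.327) = 16.15/1.813 = 8.910 mg/L.
e^(−k_1 t) = e^(−0.327×1.750) = 0.5643; e^(−k_2 t) = e^(−2.14×1.750) = 0.02364.
D = 8.910 × (0.5643 − 0.02364) + 1.58 × 0.02364 = 4.817 + 0.03734 = 4.854 mg/L.
DO = C_s − D = 10.1 − 4.854 = 5.246 mg/L.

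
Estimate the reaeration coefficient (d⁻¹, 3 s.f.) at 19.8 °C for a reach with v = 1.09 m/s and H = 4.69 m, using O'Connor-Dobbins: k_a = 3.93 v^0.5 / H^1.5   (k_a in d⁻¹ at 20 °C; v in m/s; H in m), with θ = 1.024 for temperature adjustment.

k_a(20) = 3.93 × 1.09^0.5 / 4.69^1.5 = 3.93 × 1.044 / 10.16 = 0.4040 d⁻¹.
k_a(19.8) = 0.4040 × 1.024^(19.8−20) = 0.4040 × 0.9953 = 0.4021 d⁻¹.

k_a ≈ 0.402 d⁻¹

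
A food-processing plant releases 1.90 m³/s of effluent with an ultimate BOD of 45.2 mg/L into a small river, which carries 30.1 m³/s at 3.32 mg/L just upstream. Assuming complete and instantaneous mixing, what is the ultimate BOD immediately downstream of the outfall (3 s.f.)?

5.81 mg/L

Flow-weighted mixing: C = (Q_r C_r + Q_w C_w)/(Q_r + Q_w)
= (30.1×3.32 + 1.90×45.2)/(30.1 + 1.90) = 185.8/32.00 = 5.807 mg/L.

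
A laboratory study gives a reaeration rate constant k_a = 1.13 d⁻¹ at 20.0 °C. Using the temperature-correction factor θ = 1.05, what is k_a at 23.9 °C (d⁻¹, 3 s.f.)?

k_a(T₂) = k_a(T₁) · θ^(T₂−T₁) = 1.13 × 1.05^(23.9−20.0)
= 1.13 × 1.05^3.90 = 1.13 × 1.210 = 1.367 d⁻¹.

k_a ≈ 1.37 d⁻¹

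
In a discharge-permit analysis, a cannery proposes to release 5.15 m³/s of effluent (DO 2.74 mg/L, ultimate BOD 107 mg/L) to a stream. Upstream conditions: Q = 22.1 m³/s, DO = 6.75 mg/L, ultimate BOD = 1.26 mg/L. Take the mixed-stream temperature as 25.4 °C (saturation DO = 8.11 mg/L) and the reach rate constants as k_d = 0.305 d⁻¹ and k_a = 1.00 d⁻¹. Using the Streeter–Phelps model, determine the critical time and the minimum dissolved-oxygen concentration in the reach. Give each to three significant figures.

t_c ≈ 1.34 d; minimum DO ≈ 3.80 mg/L

Mixed DO = (22.1×6.75 + 5.15×2.74)/(22.1+5.15) = 163.3/27.25 = 5.992 mg/L.
Mixed L₀ = (22.1×1.26 + 5.15×107)/(27.25) = 578.9/27.25 = 21.24 mg/L.
Initial deficit D₀ = C_s − DO₀ = 8.11 − 5.992 = 2.118 mg/L.
t_c = (1/0.6950) ln[(1.00/0.305)(1 − 2.118×0.6950/(0.305×21.24))] = 1.439 × ln(2.534) = 1.338 d.
D_c = (0.305/1.00) × 21.24 × e^(−0.305×1.338) = 0.3050 × 21.24 × 0.6650 = 4.309 mg/L.
Minimum DO = 8.11 − 4.309 = 3.801 mg/L.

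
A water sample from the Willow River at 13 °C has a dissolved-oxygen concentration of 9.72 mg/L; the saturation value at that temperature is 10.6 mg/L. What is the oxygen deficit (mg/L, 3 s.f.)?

D = C_s − C = 10.6 − 9.72 = 0.880 mg/L.

D ≈ 0.880 mg/L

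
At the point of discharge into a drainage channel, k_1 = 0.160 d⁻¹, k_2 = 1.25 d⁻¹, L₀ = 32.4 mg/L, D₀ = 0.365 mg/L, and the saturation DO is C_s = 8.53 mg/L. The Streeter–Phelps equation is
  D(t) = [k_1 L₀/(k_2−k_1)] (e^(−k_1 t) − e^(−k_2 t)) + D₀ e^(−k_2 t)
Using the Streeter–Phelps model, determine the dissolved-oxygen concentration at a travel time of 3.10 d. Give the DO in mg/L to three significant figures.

DO ≈ 5.72 mg/L

k_1 L₀/(k_2−k_1) = 0.160×32.4/(1.25−0.160) = 5.184/1.090 = 4.756 mg/L.
e^(−k_1 t) = e^(−0.160×3.100) = 0.6090; e^(−k_2 t) = e^(−1.25×3.100) = 0.02075.
D = 4.756 × (0.6090 − 0.02075) + 0.365 × 0.02075 = 2.797 + 0.007575 = 2.805 mg/L.
DO = C_s − D = 8.53 − 2.805 = 5.725 mg/L.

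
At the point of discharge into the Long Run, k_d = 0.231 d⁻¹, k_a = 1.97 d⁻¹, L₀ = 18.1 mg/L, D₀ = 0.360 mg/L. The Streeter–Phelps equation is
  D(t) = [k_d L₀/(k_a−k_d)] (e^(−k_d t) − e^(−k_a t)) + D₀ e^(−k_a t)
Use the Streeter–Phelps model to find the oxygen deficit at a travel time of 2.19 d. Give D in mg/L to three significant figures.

k_d L₀/(k_a−k_d) = 0.231×18.1/(1.97−0.231) = 4.181/1.739 = 2.404 mg/L.
e^(−k_d t) = e^(−0.231×2.190) = 0.6030; e^(−k_a t) = e^(−1.97×2.190) = 0.01338.
D = 2.404 × (0.6030 − 0.01338) + 0.360 × 0.01338 = 1.418 + 0.004815 = 1.422 mg/L.

D ≈ 1.42 mg/L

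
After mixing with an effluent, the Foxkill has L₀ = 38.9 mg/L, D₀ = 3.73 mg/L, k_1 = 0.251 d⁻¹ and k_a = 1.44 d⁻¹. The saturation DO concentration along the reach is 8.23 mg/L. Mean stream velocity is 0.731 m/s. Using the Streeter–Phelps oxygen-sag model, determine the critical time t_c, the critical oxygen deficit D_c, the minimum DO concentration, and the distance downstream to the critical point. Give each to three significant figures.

t_c ≈ 0.960 d; D_c ≈ 5.33 mg/L; min DO ≈ 2.90 mg/L; x_c ≈ 60.6 km

At the critical point dD/dt = 0, so k_1 L₀ e^(−k_1 t) = k_a D. Substituting D(t) from the Streeter–Phelps equation and solving for t gives
t_c = ln[(k_a/k_1)(1 − D₀(k_a−k_1)/(k_1 L₀))] / (k_a−k_1).
Here k_a−k_1 = 1.189 d⁻¹ and 1 − D₀(k_a−k_1)/(k_1 L₀) = 1 − 3.73×1.189/(0.251×38.9) = 0.5458, so
t_c = ln(5.737 × 0.5458) / 1.189 = 1.141 / 1.189 = 0.9600 d.
L(t_c) = L₀ e^(−k_1 t_c) = 38.9 × 0.7859 = 30.57 mg/L, and at the critical point k_a D_c = k_1 L, so D_c = (0.251/1.44) × 30.57 = 5.329 mg/L.
Minimum DO = C_s − D_c = 8.23 − 5.329 = 2.901 mg/L.
x_c = v t_c = 0.731 m/s × 0.9600 d × 86400 s/d = 60630 m ≈ 60.6 km.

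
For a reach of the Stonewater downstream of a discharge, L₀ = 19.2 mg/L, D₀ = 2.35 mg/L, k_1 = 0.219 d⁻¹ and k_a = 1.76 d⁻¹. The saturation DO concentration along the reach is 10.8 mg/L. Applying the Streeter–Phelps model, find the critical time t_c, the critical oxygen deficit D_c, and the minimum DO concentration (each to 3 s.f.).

t_c ≈ 0.0707 d; D_c ≈ 2.35 mg/L; min DO ≈ 8.45 mg/L

With k_a/k_1 = 8.037 and 1 − D₀(k_a−k_1)/(k_1 L₀) = 0.1388,
t_c = ln(8.037 × 0.1388) / (1.76 − 0.219) = ln(1.115) / 1.541 = 0.1090/1.541 = 0.07072 d.
D_c = (k_1/k_a) L₀ e^(−k_1 t_c) = (0.219/1.76) × 19.2 × e^(−0.219×0.07072) = 0.1244 × 19.2 × 0.9846 = 2.352 mg/L.
Minimum DO = C_s − D_c = 10.8 − 2.352 = 8.448 mg/L.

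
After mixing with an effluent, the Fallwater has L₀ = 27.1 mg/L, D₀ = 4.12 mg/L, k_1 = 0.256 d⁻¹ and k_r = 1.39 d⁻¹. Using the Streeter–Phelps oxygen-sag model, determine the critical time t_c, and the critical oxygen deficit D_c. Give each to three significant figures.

t_c ≈ 0.505 d; D_c ≈ 4.39 mg/L

With k_r/k_1 = 5.430 and 1 − D₀(k_r−k_1)/(k_1 L₀) = 0.3266,
t_c = ln(5.430 × 0.3266) / (1.39 − 0.256) = ln(1.773) / 1.134 = 0.5727/1.134 = 0.5051 d.
D_c = (k_1/k_r) L₀ e^(−k_1 t_c) = (0.256/1.39) × 27.1 × e^(−0.256×0.5051) = 0.1842 × 27.1 × 0.8787 = 4.386 mg/L.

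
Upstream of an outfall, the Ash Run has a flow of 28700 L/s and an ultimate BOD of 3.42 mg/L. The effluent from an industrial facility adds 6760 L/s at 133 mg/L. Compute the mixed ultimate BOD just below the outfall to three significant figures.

28.1 mg/L

Flow-weighted mixing: C = (Q_r C_r + Q_w C_w)/(Q_r + Q_w)
= (28700×3.42 + 6760×133)/(28700 + 6760) = 997200/35460 = 28.12 mg/L.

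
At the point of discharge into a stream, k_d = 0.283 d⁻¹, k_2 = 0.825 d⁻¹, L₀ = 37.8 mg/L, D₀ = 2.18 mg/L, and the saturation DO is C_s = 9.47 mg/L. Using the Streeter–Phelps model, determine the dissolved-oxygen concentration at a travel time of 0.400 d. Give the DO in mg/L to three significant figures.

DO ≈ 4.47 mg/L

k_d L₀/(k_2−k_d) = 0.283×37.8/(0.825−0.283) = 10.70/0.5420 = 19.74 mg/L.
e^(−k_d t) = e^(−0.283×0.4000) = 0.8930; e^(−k_2 t) = e^(−0.825×0.4000) = 0.7189.
D = 19.74 × (0.8930 − 0.7189) + 2.18 × 0.7189 = 3.435 + 1.567 = 5.002 mg/L.
DO = C_s − D = 9.47 − 5.002 = 4.468 mg/L.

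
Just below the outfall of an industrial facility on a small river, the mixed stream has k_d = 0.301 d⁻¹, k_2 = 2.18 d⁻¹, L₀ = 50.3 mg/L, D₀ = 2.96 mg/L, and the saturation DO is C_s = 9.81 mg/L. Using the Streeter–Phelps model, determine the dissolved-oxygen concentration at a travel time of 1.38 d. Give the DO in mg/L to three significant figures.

k_d L₀/(k_2−k_d) = 0.301×50.3/(2.18−0.301) = 15.14/1.879 = 8.058 mg/L.
e^(−k_d t) = e^(−0.301×1.380) = 0.6601; e^(−k_2 t) = e^(−2.18×1.380) = 0.04937.
D = 8.058 × (0.6601 − 0.04937) + 2.96 × 0.04937 = 4.921 + 0.1461 = 5.067 mg/L.
DO = C_s − D = 9.81 − 5.067 = 4.743 mg/L.

DO ≈ 4.74 mg/L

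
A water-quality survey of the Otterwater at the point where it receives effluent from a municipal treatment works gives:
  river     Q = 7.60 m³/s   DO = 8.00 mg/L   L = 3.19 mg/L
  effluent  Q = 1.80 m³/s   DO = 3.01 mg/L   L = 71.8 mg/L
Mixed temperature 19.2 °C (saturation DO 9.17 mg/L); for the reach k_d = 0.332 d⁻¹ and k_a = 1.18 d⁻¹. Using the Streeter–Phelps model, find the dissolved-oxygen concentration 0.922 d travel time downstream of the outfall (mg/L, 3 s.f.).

DO ≈ 5.90 mg/L

Mixed DO = (7.60×8.00 + 1.80×3.01)/(7.60+1.80) = 66.22/9.400 = 7.044 mg/L.
Mixed L₀ = (7.60×3.19 + 1.80×71.8)/(9.400) = 153.5/9.400 = 16.33 mg/L.
Initial deficit D₀ = C_s − DO₀ = 9.17 − 7.044 = 2.126 mg/L.
D(0.922) = [0.332×16.33/(1.18−0.332)](e^(−0.332×0.922) − e^(−1.18×0.922)) + 2.126 e^(−1.18×0.922)
= 6.393 × (0.7363 − 0.3369) + 2.126 × 0.3369 = 3.269 mg/L.
DO = 9.17 − 3.269 = 5.901 mg/L.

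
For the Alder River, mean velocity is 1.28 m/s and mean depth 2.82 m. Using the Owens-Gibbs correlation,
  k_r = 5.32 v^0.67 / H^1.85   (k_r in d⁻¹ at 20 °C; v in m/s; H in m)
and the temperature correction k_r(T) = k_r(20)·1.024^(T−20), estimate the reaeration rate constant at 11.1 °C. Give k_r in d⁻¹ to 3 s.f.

k_r(20) = 5.32 × 1.28^0.67 / 2.82^1.85 = 5.32 × 1.180 / 6.807 = 0.9221 d⁻¹.
k_r(11.1) = 0.9221 × 1.024^(11.1−20) = 0.9221 × 0.8097 = 0.7466 d⁻¹.

k_r ≈ 0.747 d⁻¹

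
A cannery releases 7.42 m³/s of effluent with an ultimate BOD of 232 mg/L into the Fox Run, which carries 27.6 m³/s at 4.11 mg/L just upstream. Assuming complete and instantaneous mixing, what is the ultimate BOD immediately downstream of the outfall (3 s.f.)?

Flow-weighted mixing: C = (Q_r C_r + Q_w C_w)/(Q_r + Q_w)
= (27.6×4.11 + 7.42×232)/(27.6 + 7.42) = 1835/35.02 = 52.40 mg/L.

52.4 mg/L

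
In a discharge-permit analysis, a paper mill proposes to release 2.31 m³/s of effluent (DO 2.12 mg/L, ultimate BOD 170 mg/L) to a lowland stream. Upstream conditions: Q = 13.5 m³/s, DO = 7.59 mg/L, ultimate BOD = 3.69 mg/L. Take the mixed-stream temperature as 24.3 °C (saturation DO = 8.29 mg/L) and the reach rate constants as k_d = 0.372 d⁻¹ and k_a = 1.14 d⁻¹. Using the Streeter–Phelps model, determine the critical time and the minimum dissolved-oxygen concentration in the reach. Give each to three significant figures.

t_c ≈ 1.31 d; minimum DO ≈ 2.67 mg/L

Mixed DO = (13.5×7.59 + 2.31×2.12)/(13.5+2.31) = 107.4/15.81 = 6.791 mg/L.
Mixed L₀ = (13.5×3.69 + 2.31×170)/(15.81) = 442.5/15.81 = 27.99 mg/L.
Initial deficit D₀ = C_s − DO₀ = 8.29 − 6.791 = 1.499 mg/L.
t_c = (1/0.7680) ln[(1.14/0.372)(1 − 1.499×0.7680/(0.372×27.99))] = 1.302 × ln(2.726) = 1.306 d.
D_c = (0.372/1.14) × 27.99 × e^(−0.372×1.306) = 0.3263 × 27.99 × 0.6153 = 5.620 mg/L.
Minimum DO = 8.29 − 5.620 = 2.670 mg/L.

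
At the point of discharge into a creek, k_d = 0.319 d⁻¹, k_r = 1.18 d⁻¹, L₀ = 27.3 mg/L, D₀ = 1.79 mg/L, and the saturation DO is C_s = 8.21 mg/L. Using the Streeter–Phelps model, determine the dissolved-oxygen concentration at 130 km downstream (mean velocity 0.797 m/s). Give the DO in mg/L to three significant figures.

DO ≈ 3.57 mg/L

Travel time t = x/v = 130 km / (0.797 m/s) = 130000 m / 0.797 m/s = 163100 s = 1.888 d.
k_d L₀/(k_r−k_d) = 0.319×27.3/(1.18−0.319) = 8.709/0.8610 = 10.11 mg/L.
e^(−k_d t) = e^(−0.319×1.888) = 0.5476; e^(−k_r t) = e^(−1.18×1.888) = 0.1078.
D = 10.11 × (0.5476 − 0.1078) + 1.79 × 0.1078 = 4.449 + 0.1929 = 4.641 mg/L.
DO = C_s − D = 8.21 − 4.641 = 3.569 mg/L.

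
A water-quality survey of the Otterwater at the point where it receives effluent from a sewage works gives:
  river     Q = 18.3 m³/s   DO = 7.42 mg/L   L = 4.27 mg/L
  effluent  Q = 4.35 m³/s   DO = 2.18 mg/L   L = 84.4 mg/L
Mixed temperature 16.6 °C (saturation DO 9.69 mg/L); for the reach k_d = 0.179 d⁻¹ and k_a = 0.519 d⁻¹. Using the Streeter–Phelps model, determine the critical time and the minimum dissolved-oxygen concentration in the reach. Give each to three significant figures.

Mixed DO = (18.3×7.42 + 4.35×2.18)/(18.3+4.35) = 145.3/22.65 = 6.414 mg/L.
Mixed L₀ = (18.3×4.27 + 4.35×84.4)/(22.65) = 445.3/22.65 = 19.66 mg/L.
Initial deficit D₀ = C_s − DO₀ = 9.69 − 6.414 = 3.276 mg/L.
t_c = (1/0.3400) ln[(0.519/0.179)(1 − 3.276×0.3400/(0.179×19.66))] = 2.941 × ln(1.982) = 2.011 d.
D_c = (0.179/0.519) × 19.66 × e^(−0.179×2.011) = 0.3449 × 19.66 × 0.6976 = 4.730 mg/L.
Minimum DO = 9.69 − 4.730 = 4.960 mg/L.

t_c ≈ 2.01 d; minimum DO ≈ 4.96 mg/L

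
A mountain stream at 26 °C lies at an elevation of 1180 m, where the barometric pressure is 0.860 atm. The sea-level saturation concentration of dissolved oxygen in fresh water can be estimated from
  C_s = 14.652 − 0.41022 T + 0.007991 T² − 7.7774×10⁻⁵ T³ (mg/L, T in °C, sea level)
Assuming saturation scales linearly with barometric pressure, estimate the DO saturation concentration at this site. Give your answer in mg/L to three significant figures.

C_s ≈ 6.90 mg/L

At sea level: C_s = 14.652 − 0.41022×26 + 0.007991×26² − 7.7774×10⁻⁵×26³ = 8.021 mg/L.
Pressure correction: C_s' = 8.021 × 0.860 = 6.898 mg/L.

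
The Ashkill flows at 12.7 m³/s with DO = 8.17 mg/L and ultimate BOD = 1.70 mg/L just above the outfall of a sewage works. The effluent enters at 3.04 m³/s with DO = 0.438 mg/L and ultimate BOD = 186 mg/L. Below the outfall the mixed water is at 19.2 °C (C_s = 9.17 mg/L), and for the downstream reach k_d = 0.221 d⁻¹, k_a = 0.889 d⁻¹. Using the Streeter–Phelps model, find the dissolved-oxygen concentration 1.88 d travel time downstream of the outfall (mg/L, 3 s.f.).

DO ≈ 2.88 mg/L

Mixed DO = (12.7×8.17 + 3.04×0.438)/(12.7+3.04) = 105.1/15.74 = 6.677 mg/L.
Mixed L₀ = (12.7×1.70 + 3.04×186)/(15.74) = 587.0/15.74 = 37.30 mg/L.
Initial deficit D₀ = C_s − DO₀ = 9.17 − 6.677 = 2.493 mg/L.
D(1.88) = [0.221×37.30/(0.889−0.221)](e^(−0.221×1.88) − e^(−0.889×1.88)) + 2.493 e^(−0.889×1.88)
= 12.34 × (0.6600 − 0.1880) + 2.493 × 0.1880 = 6.293 mg/L.
DO = 9.17 − 6.293 = 2.877 mg/L.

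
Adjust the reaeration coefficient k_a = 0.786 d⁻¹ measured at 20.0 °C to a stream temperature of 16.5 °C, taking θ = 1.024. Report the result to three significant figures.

k_a ≈ 0.723 d⁻¹

k_a(T₂) = k_a(T₁) · θ^(T₂−T₁) = 0.786 × 1.024^(16.5−20.0)
= 0.786 × 1.024^-3.50 = 0.786 × 0.9203 = 0.7234 d⁻¹.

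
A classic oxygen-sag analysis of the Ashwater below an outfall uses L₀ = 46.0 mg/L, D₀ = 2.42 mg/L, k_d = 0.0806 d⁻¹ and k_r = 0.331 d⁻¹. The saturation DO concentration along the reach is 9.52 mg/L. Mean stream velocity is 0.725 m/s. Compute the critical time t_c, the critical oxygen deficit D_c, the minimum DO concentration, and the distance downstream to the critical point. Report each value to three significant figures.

t_c ≈ 4.93 d; D_c ≈ 7.53 mg/L; min DO ≈ 1.99 mg/L; x_c ≈ 309 km

At the critical point dD/dt = 0, so k_d L₀ e^(−k_d t) = k_r D. Substituting D(t) from the Streeter–Phelps equation and solving for t gives
t_c = ln[(k_r/k_d)(1 − D₀(k_r−k_d)/(k_d L₀))] / (k_r−k_d).
Here k_r−k_d = 0.2504 d⁻¹ and 1 − D₀(k_r−k_d)/(k_d L₀) = 1 − 2.42×0.2504/(0.0806×46.0) = 0.8366, so
t_c = ln(4.107 × 0.8366) / 0.2504 = 1.234 / 0.2504 = 4.929 d.
L(t_c) = L₀ e^(−k_d t_c) = 46.0 × 0.6722 = 30.92 mg/L, and at the critical point k_r D_c = k_d L, so D_c = (0.0806/0.331) × 30.92 = 7.529 mg/L.
Minimum DO = C_s − D_c = 9.52 − 7.529 = 1.991 mg/L.
x_c = v t_c = 0.725 m/s × 4.929 d × 86400 s/d = 308700 m ≈ 309 km.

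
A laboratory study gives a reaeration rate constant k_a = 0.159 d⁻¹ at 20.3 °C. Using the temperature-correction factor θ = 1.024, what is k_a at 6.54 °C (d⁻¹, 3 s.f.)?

k_a(T₂) = k_a(T₁) · θ^(T₂−T₁) = 0.159 × 1.024^(6.54−20.3)
= 0.159 × 1.024^-13.8 = 0.159 × 0.7216 = 0.1147 d⁻¹.

k_a ≈ 0.115 d⁻¹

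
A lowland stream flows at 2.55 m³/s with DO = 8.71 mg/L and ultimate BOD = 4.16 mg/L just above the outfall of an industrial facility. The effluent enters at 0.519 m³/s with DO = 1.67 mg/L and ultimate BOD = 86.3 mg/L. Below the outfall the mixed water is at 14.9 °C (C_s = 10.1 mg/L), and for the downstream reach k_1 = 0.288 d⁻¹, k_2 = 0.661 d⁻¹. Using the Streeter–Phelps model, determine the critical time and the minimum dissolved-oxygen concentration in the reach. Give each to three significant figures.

t_c ≈ 1.68 d; minimum DO ≈ 5.25 mg/L

Mixed DO = (2.55×8.71 + 0.519×1.67)/(2.55+0.519) = 23.08/3.069 = 7.519 mg/L.
Mixed L₀ = (2.55×4.16 + 0.519×86.3)/(3.069) = 55.40/3.069 = 18.05 mg/L.
Initial deficit D₀ = C_s − DO₀ = 10.1 − 7.519 = 2.581 mg/L.
t_c = (1/0.3730) ln[(0.661/0.288)(1 − 2.581×0.3730/(0.288×18.05))] = 2.681 × ln(1.870) = 1.678 d.
D_c = (0.288/0.661) × 18.05 × e^(−0.288×1.678) = 0.4357 × 18.05 × 0.6167 = 4.850 mg/L.
Minimum DO = 10.1 − 4.850 = 5.250 mg/L.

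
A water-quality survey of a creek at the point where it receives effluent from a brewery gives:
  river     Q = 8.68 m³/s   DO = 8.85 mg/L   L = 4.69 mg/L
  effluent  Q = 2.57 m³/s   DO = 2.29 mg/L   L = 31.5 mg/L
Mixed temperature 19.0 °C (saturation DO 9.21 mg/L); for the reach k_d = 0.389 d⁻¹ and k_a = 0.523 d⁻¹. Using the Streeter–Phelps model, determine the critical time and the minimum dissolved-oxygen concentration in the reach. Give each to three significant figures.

t_c ≈ 1.75 d; minimum DO ≈ 5.14 mg/L

Mixed DO = (8.68×8.85 + 2.57×2.29)/(8.68+2.57) = 82.70/11.25 = 7.351 mg/L.
Mixed L₀ = (8.68×4.69 + 2.57×31.5)/(11.25) = 121.7/11.25 = 10.81 mg/L.
Initial deficit D₀ = C_s − DO₀ = 9.21 − 7.351 = 1.859 mg/L.
t_c = (1/0.1340) ln[(0.523/0.389)(1 − 1.859×0.1340/(0.389×10.81))] = 7.463 × ln(1.265) = 1.754 d.
D_c = (0.389/0.523) × 10.81 × e^(−0.389×1.754) = 0.7438 × 10.81 × 0.5055 = 4.066 mg/L.
Minimum DO = 9.21 − 4.066 = 5.144 mg/L.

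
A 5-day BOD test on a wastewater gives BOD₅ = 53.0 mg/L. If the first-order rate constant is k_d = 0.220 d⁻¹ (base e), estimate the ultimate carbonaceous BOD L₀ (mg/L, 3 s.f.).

BOD₅ = L₀(1 − e^(−5k_d)) ⇒ L₀ = BOD₅ / (1 − e^(−5×0.220))
= 53.0 / (1 − 0.3329) = 53.0 / 0.6671 = 79.44 mg/L.

L₀ ≈ 79.4 mg/L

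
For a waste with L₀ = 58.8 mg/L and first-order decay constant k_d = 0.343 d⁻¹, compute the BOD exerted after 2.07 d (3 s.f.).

y ≈ 29.9 mg/L

y_t = L₀(1 − e^(−k_d t)) = 58.8 × (1 − e^(−0.343×2.07))
= 58.8 × (1 − 0.4916) = 58.8 × 0.5084 = 29.89 mg/L.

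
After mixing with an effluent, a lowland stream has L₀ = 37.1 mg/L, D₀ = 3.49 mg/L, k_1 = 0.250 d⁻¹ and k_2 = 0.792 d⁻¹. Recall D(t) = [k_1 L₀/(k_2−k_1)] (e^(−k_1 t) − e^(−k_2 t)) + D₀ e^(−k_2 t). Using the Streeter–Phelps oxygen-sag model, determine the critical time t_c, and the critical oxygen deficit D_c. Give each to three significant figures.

At the critical point dD/dt = 0, so k_1 L₀ e^(−k_1 t) = k_2 D. Substituting D(t) from the Streeter–Phelps equation and solving for t gives
t_c = ln[(k_2/k_1)(1 − D₀(k_2−k_1)/(k_1 L₀))] / (k_2−k_1).
Here k_2−k_1 = 0.5420 d⁻¹ and 1 − D₀(k_2−k_1)/(k_1 L₀) = 1 − 3.49×0.5420/(0.250×37.1) = 0.7961, so
t_c = ln(3.168 × 0.7961) / 0.5420 = 0.9250 / 0.5420 = 1.707 d.
D_c = (k_1/k_2) L₀ e^(−k_1 t_c) = (0.250/0.792) × 37.1 × e^(−0.250×1.707) = 0.3157 × 37.1 × 0.6527 = 7.643 mg/L.

t_c ≈ 1.71 d; D_c ≈ 7.64 mg/L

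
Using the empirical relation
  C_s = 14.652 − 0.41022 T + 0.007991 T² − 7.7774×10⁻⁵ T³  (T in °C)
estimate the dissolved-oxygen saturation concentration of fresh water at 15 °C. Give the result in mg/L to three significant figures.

C_s ≈ 10.0 mg/L

C_s = 14.652 − 0.41022×15 + 0.007991×15² − 7.7774×10⁻⁵×15³ = 10.03 mg/L.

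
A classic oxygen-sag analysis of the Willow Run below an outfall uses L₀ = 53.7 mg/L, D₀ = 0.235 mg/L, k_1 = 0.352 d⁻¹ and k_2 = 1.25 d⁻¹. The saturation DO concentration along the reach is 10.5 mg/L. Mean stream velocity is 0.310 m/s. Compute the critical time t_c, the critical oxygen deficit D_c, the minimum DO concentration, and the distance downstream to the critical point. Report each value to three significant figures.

t_c ≈ 1.40 d; D_c ≈ 9.24 mg/L; min DO ≈ 1.26 mg/L; x_c ≈ 37.5 km

With k_2/k_1 = 3.551 and 1 − D₀(k_2−k_1)/(k_1 L₀) = 0.9888,
t_c = ln(3.551 × 0.9888) / (1.25 − 0.352) = ln(3.511) / 0.8980 = 1.256/0.8980 = 1.399 d.
L(t_c) = L₀ e^(−k_1 t_c) = 53.7 × 0.6112 = 32.82 mg/L, and at the critical point k_2 D_c = k_1 L, so D_c = (0.352/1.25) × 32.82 = 9.242 mg/L.
Minimum DO = C_s − D_c = 10.5 − 9.242 = 1.258 mg/L.
x_c = v t_c = 0.310 m/s × 1.399 d × 86400 s/d = 37460 m ≈ 37.5 km.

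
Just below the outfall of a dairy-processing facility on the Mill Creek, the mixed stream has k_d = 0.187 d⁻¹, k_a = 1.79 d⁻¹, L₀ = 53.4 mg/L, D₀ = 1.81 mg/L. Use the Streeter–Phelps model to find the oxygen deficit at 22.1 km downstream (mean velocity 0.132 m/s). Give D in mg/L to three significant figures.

Travel time t = x/v = 22.1 km / (0.132 m/s) = 22100 m / 0.132 m/s = 167400 s = 1.938 d.
k_d L₀/(k_a−k_d) = 0.187×53.4/(1.79−0.187) = 9.986/1.603 = 6.229 mg/L.
e^(−k_d t) = e^(−0.187×1.938) = 0.6960; e^(−k_a t) = e^(−1.79×1.938) = 0.03116.
D = 6.229 × (0.6960 − 0.03116) + 1.81 × 0.03116 = 4.142 + 0.05640 = 4.198 mg/L.

D ≈ 4.20 mg/L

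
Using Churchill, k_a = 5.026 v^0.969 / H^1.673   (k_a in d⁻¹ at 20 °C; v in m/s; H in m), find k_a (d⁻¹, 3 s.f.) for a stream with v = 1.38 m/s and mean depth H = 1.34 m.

k_a ≈ 4.21 d⁻¹

k_a = 5.026 × 1.38^0.969 / 1.34^1.673 = 5.026 × 1.366 / 1.632 = 4.208 d⁻¹.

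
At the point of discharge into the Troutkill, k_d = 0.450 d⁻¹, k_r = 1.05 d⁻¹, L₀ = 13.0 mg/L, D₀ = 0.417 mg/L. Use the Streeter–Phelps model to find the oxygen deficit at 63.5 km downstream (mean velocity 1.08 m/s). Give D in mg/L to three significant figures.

D ≈ 2.61 mg/L

Travel time t = x/v = 63.5 km / (1.08 m/s) = 63500 m / 1.08 m/s = 58800 s = 0.6805 d.
k_d L₀/(k_r−k_d) = 0.450×13.0/(1.05−0.450) = 5.850/0.6000 = 9.750 mg/L.
e^(−k_d t) = e^(−0.450×0.6805) = 0.7362; e^(−k_r t) = e^(−1.05×0.6805) = 0.4894.
D = 9.750 × (0.7362 − 0.4894) + 0.417 × 0.4894 = 2.406 + 0.2041 = 2.610 mg/L.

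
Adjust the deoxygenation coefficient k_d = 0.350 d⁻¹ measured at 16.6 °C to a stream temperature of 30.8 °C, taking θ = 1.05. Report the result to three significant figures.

k_d(T₂) = k_d(T₁) · θ^(T₂−T₁) = 0.350 × 1.05^(30.8−16.6)
= 0.350 × 1.05^14.2 = 0.350 × 1.999 = 0.6998 d⁻¹.

k_d ≈ 0.700 d⁻¹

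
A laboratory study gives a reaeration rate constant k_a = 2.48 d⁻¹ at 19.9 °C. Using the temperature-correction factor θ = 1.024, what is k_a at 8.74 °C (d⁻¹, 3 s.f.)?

k_a(T₂) = k_a(T₁) · θ^(T₂−T₁) = 2.48 × 1.024^(8.74−19.9)
= 2.48 × 1.024^-11.2 = 2.48 × 0.7675 = 1.903 d⁻¹.

k_a ≈ 1.90 d⁻¹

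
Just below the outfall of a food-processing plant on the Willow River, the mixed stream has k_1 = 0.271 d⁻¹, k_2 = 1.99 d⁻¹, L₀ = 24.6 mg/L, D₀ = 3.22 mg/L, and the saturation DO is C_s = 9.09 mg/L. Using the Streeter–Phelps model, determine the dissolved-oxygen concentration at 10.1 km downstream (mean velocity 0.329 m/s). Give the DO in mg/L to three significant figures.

DO ≈ 5.89 mg/L

Travel time t = x/v = 10.1 km / (0.329 m/s) = 10100 m / 0.329 m/s = 30700 s = 0.3553 d.
k_1 L₀/(k_2−k_1) = 0.271×24.6/(1.99−0.271) = 6.667/1.719 = 3.878 mg/L.
e^(−k_1 t) = e^(−0.271×0.3553) = 0.9082; e^(−k_2 t) = e^(−1.99×0.3553) = 0.4931.
D = 3.878 × (0.9082 − 0.4931) + 3.22 × 0.4931 = 1.610 + 1.588 = 3.198 mg/L.
DO = C_s − D = 9.09 − 3.198 = 5.892 mg/L.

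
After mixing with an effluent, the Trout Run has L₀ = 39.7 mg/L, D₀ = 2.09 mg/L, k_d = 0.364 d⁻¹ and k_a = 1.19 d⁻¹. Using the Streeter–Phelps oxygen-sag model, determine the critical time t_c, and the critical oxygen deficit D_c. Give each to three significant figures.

At the critical point dD/dt = 0, so k_d L₀ e^(−k_d t) = k_a D. Substituting D(t) from the Streeter–Phelps equation and solving for t gives
t_c = ln[(k_a/k_d)(1 − D₀(k_a−k_d)/(k_d L₀))] / (k_a−k_d).
Here k_a−k_d = 0.8260 d⁻¹ and 1 − D₀(k_a−k_d)/(k_d L₀) = 1 − 2.09×0.8260/(0.364×39.7) = 0.8805, so
t_c = ln(3.269 × 0.8805) / 0.8260 = 1.057 / 0.8260 = 1.280 d.
L(t_c) = L₀ e^(−k_d t_c) = 39.7 × 0.6275 = 24.91 mg/L, and at the critical point k_a D_c = k_d L, so D_c = (0.364/1.19) × 24.91 = 7.621 mg/L.

t_c ≈ 1.28 d; D_c ≈ 7.62 mg/L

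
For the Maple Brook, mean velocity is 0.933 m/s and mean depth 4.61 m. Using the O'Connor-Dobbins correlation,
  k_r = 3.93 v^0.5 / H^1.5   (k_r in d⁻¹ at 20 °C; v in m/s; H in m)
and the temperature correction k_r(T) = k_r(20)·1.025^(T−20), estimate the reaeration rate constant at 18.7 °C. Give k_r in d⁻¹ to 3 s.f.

k_r ≈ 0.371 d⁻¹

k_r(20) = 3.93 × 0.933^0.5 / 4.61^1.5 = 3.93 × 0.9659 / 9.898 = 0.3835 d⁻¹.
k_r(18.7) = 0.3835 × 1.025^(18.7−20) = 0.3835 × 0.9684 = 0.3714 d⁻¹.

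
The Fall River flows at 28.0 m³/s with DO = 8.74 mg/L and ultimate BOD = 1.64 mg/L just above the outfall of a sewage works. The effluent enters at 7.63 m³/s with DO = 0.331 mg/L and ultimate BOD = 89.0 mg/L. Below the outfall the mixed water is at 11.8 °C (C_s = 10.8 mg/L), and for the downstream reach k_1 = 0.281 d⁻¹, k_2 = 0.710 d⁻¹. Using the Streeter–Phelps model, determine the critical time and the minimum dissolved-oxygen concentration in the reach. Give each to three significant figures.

Mixed DO = (28.0×8.74 + 7.63×0.331)/(28.0+7.63) = 247.2/35.63 = 6.939 mg/L.
Mixed L₀ = (28.0×1.64 + 7.63×89.0)/(35.63) = 725.0/35.63 = 20.35 mg/L.
Initial deficit D₀ = C_s − DO₀ = 10.8 − 6.939 = 3.861 mg/L.
t_c = (1/0.4290) ln[(0.710/0.281)(1 − 3.861×0.4290/(0.281×20.35))] = 2.331 × ln(1.795) = 1.363 d.
D_c = (0.281/0.710) × 20.35 × e^(−0.281×1.363) = 0.3958 × 20.35 × 0.6817 = 5.490 mg/L.
Minimum DO = 10.8 − 5.490 = 5.310 mg/L.

t_c ≈ 1.36 d; minimum DO ≈ 5.31 mg/L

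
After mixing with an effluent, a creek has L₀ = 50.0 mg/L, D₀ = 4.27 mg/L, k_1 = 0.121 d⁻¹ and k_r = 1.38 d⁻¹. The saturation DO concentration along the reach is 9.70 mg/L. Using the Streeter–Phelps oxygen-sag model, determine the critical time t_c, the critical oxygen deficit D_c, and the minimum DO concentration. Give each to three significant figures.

t_c ≈ 0.190 d; D_c ≈ 4.28 mg/L; min DO ≈ 5.42 mg/L

t_c = [1/(k_r−k_1)] ln[(k_r/k_1)(1 − D₀(k_r−k_1)/(k_1 L₀))]
= [1/(1.38−0.121)] ln[(1.38/0.121)(1 − 4.27×1.259/(0.121×50.0))]
= (1/1.259) ln[11.40 × 0.1114] = 0.7943 × ln(1.271) = 0.7943 × 0.2396 = 0.1903 d.
L(t_c) = L₀ e^(−k_1 t_c) = 50.0 × 0.9772 = 48.86 mg/L, and at the critical point k_r D_c = k_1 L, so D_c = (0.121/1.38) × 48.86 = 4.284 mg/L.
Minimum DO = C_s − D_c = 9.70 − 4.284 = 5.416 mg/L.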